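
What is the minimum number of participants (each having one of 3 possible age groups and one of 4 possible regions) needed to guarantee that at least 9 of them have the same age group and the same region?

97

There are 3 × 4 = 12 (age group, region) combinations acting as pigeonholes.
With 12 × 8 = 96 participants we could place exactly 8 in each, with no (age group, region) pair reaching 9.
One more forces some (age group, region) pair to hold 9, so 96 + 1 = 97.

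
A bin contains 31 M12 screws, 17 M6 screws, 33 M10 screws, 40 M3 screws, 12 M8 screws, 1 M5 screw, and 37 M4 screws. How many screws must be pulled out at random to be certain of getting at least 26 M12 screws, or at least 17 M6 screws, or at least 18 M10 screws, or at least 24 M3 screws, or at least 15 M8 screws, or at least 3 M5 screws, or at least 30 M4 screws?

124

Each of the 7 sizes has its own threshold; avoid all of them simultaneously.
The worst case stops just short of every target: 25 M12, 16 M6, 17 M10, 23 M3, all 12 M8, all 1 M5, 29 M4 — 25 + 16 + 17 + 23 + 12 + 1 + 29 = 123 screws.
One more screw must push some size to its target, so 123 + 1 = 124.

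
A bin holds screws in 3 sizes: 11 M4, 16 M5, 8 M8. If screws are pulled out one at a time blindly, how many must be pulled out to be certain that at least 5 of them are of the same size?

13

Treat the 3 sizes as pigeonholes.
The worst case takes 4 screws of each size without reaching 5 of any: 3 × 4 = 12.
The next screw must bring some size to 5, so 12 + 1 = 13.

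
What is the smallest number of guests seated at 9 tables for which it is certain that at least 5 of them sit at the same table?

37

There are 9 tables acting as pigeonholes.
With 9 × 4 = 36 guests we could place exactly 4 in each, with no class reaching 5.
One more forces some class to hold 5, so 36 + 1 = 37.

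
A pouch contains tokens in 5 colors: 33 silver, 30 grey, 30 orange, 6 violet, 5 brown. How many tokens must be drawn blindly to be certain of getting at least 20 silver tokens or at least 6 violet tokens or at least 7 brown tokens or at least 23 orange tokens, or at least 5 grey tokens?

The worst case stops just short of every target: 19 silver, 4 grey, 22 orange, 5 violet, all 5 brown — 19 + 4 + 22 + 5 + 5 = 55 tokens.
One more token must push some color to its target, so 55 + 1 = 56.

56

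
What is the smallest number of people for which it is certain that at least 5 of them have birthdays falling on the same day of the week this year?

There are 7 days of the week acting as pigeonholes.
With 7 × 4 = 28 people we could place exactly 4 in each, with no class reaching 5.
One more forces some class to hold 5, so 28 + 1 = 29.

29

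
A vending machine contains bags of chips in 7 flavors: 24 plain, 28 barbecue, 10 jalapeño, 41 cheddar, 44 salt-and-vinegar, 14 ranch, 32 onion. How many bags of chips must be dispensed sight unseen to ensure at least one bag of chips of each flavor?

184

The hardest flavor to obtain is jalapeño: we could draw every other bag of chips first — 193 − 10 = 183 bags of chips — without a single jalapeño one.
The next draw must be jalapeño, so 183 + 1 = 184.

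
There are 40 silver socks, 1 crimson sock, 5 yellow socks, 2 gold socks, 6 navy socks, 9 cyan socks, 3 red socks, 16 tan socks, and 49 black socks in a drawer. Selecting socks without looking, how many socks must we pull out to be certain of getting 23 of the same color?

87

Treat the 9 colors as pigeonholes.
In the worst case we take at most 22 of each color, but all 1 crimson, all 5 yellow, all 2 gold, all 6 navy, all 9 cyan, all 3 red, and all 16 tan (fewer than 22), giving 22 + 1 + 5 + 2 + 6 + 9 + 3 + 16 + 22 = 86.
One more sock then forces some color to 23, so 86 + 1 = 87.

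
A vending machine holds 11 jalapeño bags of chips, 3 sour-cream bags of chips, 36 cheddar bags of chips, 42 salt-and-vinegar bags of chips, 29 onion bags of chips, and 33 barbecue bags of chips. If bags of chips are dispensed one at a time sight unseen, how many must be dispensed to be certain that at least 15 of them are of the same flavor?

71

Treat the 6 flavors as pigeonholes.
In the worst case we take at most 14 of each flavor, but all 11 jalapeño and all 3 sour-cream (fewer than 14), giving 11 + 3 + 14 + 14 + 14 + 14 = 70.
One more bag of chips then forces some flavor to 15, so 70 + 1 = 71.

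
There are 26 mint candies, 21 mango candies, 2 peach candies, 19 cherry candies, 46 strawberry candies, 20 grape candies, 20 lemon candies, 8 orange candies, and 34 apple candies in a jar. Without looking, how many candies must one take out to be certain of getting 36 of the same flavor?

186

In the worst case we take at most 35 of each flavor, but all 26 mint, all 21 mango, all 2 peach, all 19 cherry, all 20 grape, all 20 lemon, all 8 orange, and all 34 apple (fewer than 35), giving 26 + 21 + 2 + 19 + 35 + 20 + 20 + 8 + 34 = 185.
One more candy then forces some flavor to 36, so 185 + 1 = 186.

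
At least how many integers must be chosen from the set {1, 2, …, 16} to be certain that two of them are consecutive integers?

Partition {1, …, 16} into 8 pairs: {1,2}, {3,4}, …, {15,16}.
Choosing 8 integers — say the 8 even numbers 2, 4, …, 16 — takes one from each pair and avoids the property.
Choosing 9 forces two into the same pair by pigeonhole, and those are consecutive. So 9.

9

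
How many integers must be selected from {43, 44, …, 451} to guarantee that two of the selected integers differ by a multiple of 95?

Group the integers by remainder mod 95; there are 95 residue classes, each nonempty in this range.
Choosing one from each class (95 integers) avoids any shared remainder.
One more choice must repeat a class, so two differ by a multiple of 95. Hence 95 + 1 = 96.

96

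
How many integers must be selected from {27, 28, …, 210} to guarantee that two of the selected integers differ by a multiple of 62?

63

Group the integers by remainder mod 62; there are 62 residue classes, each nonempty in this range.
Choosing one from each class (62 integers) avoids any shared remainder.
One more choice must repeat a class, so two differ by a multiple of 62. Hence 62 + 1 = 63.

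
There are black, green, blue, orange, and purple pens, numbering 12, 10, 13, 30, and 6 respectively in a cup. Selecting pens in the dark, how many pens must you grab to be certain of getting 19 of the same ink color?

In the worst case we take at most 18 of each ink color, but all 12 black, all 10 green, all 13 blue, and all 6 purple (fewer than 18), giving 12 + 10 + 13 + 18 + 6 = 59.
One more pen then forces some ink color to 19, so 59 + 1 = 60.

60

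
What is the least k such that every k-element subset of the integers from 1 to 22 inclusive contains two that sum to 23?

12

Partition {1, …, 22} into 11 pairs: {1,22}, {2,21}, …, {11,12}.
Choosing 11 integers — say the integers 1 through 11 — takes one from each pair and avoids the property.
Choosing 12 forces two into the same pair by pigeonhole, and those sum to 23. So 12.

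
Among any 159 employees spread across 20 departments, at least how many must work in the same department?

8

The 159 employees fall into 20 departments.
If each of the 20 departments held at most 7, the total would be at most 20 × 7 = 140 < 159, a contradiction.
So at least one holds ⌈159/20⌉ = 8.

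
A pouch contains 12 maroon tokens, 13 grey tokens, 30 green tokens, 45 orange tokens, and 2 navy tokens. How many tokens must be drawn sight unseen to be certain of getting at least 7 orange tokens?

64

The worst case draws every non-orange token first: 12 + 13 + 30 + 2 = 57.
The next 7 draws are then forced to be orange, giving 57 + 7 = 64.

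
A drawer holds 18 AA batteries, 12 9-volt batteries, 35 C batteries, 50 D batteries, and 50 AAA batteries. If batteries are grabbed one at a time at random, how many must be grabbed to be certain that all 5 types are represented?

154

The hardest type to obtain is 9-volt: we could draw every other battery first — 165 − 12 = 153 batteries — without a single 9-volt one.
The next draw must be 9-volt, so 153 + 1 = 154.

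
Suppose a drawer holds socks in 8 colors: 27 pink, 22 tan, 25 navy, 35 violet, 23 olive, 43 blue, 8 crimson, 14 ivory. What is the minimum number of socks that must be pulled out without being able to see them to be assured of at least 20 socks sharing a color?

137

Treat the 8 colors as pigeonholes.
In the worst case we take at most 19 of each color, but all 8 crimson and all 14 ivory (fewer than 19), giving 19 + 19 + 19 + 19 + 19 + 19 + 8 + 14 = 136.
One more sock then forces some color to 20, so 136 + 1 = 137.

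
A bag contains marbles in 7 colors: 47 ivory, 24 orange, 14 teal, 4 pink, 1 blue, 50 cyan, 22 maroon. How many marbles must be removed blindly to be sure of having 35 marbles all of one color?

In the worst case we take at most 34 of each color, but all 24 orange, all 14 teal, all 4 pink, all 1 blue, and all 22 maroon (fewer than 34), giving 34 + 24 + 14 + 4 + 1 + 34 + 22 = 133.
One more marble then forces some color to 35, so 133 + 1 = 134.

134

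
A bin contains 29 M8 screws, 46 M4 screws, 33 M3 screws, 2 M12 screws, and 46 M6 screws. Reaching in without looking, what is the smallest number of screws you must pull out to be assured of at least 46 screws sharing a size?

155

In the worst case we take at most 45 of each size, but all 29 M8, all 33 M3, and all 2 M12 (fewer than 45), giving 29 + 45 + 33 + 2 + 45 = 154.
One more screw then forces some size to 46, so 154 + 1 = 155.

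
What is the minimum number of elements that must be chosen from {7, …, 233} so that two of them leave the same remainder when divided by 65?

Group the integers by remainder mod 65; there are 65 residue classes, each nonempty in this range.
Choosing one from each class (65 integers) avoids any shared remainder.
One more choice must repeat a class, so two differ by a multiple of 65. Hence 65 + 1 = 66.

66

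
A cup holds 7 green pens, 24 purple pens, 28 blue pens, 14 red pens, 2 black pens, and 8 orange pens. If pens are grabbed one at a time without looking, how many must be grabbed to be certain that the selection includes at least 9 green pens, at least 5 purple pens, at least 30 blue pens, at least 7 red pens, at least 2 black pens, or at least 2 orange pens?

48

Each of the 6 ink colors has its own threshold; avoid all of them simultaneously.
The worst case stops just short of every target: all 7 green, 4 purple, all 28 blue, 6 red, 1 black, 1 orange — 7 + 4 + 28 + 6 + 1 + 1 = 47 pens.
One more pen must push some ink color to its target, so 47 + 1 = 48.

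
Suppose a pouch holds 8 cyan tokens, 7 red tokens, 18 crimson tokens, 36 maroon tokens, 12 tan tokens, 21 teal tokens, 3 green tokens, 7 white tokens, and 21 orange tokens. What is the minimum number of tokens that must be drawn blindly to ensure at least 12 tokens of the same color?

81

In the worst case we take at most 11 of each color, but all 8 cyan, all 7 red, all 3 green, and all 7 white (fewer than 11), giving 8 + 7 + 11 + 11 + 11 + 11 + 3 + 7 + 11 = 80.
One more token then forces some color to 12, so 80 + 1 = 81.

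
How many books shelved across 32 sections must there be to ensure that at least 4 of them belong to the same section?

97

There are 32 sections acting as pigeonholes.
With 32 × 3 = 96 books we could place exactly 3 in each, with no class reaching 4.
One more forces some class to hold 4, so 96 + 1 = 97.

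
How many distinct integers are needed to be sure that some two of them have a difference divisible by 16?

Two integers differ by a multiple of 16 exactly when they share a remainder mod 16.
There are 16 residue classes mod 16, so 16 integers can all lie in distinct classes.
One more integer must repeat a residue, giving a difference divisible by 16. So n = 16 + 1 = 17.

17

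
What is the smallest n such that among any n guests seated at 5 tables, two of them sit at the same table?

There are 5 tables acting as pigeonholes.
With 5 guests we could place one in each, avoiding any repeat.
One more forces some class to hold 2, so 5 + 1 = 6.

6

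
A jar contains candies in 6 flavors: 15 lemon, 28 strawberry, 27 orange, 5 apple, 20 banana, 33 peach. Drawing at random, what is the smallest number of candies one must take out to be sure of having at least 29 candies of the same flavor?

In the worst case we take at most 28 of each flavor, but all 15 lemon, all 27 orange, all 5 apple, and all 20 banana (fewer than 28), giving 15 + 28 + 27 + 5 + 20 + 28 = 123.
One more candy then forces some flavor to 29, so 123 + 1 = 124.

124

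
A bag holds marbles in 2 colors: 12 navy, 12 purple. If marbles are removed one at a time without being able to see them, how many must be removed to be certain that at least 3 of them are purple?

The worst case draws every non-purple marble first: 12.
The next 3 draws are then forced to be purple, giving 12 + 3 = 15.

15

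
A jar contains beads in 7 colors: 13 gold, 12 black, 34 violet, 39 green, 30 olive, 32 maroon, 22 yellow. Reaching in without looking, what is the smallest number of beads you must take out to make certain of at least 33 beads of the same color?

174

In the worst case we take at most 32 of each color, but all 13 gold, all 12 black, all 30 olive, and all 22 yellow (fewer than 32), giving 13 + 12 + 32 + 32 + 30 + 32 + 22 = 173.
One more bead then forces some color to 33, so 173 + 1 = 174.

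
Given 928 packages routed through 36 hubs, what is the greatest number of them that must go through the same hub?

If each of the 36 hubs held at most 25, the total would be at most 36 × 25 = 900 < 928, a contradiction.
So at least one holds ⌈928/36⌉ = 26.

26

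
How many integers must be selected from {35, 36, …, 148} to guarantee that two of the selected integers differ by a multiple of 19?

Group the integers by remainder mod 19; there are 19 residue classes, each nonempty in this range.
Choosing one from each class (19 integers) avoids any shared remainder.
One more choice must repeat a class, so two differ by a multiple of 19. Hence 19 + 1 = 20.

20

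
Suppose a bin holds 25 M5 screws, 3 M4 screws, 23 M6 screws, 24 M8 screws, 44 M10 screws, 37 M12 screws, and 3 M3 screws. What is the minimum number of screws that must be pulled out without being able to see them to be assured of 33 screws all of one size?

Treat the 7 sizes as pigeonholes.
In the worst case we take at most 32 of each size, but all 25 M5, all 3 M4, all 23 M6, all 24 M8, and all 3 M3 (fewer than 32), giving 25 + 3 + 23 + 24 + 32 + 32 + 3 = 142.
One more screw then forces some size to 33, so 142 + 1 = 143.

143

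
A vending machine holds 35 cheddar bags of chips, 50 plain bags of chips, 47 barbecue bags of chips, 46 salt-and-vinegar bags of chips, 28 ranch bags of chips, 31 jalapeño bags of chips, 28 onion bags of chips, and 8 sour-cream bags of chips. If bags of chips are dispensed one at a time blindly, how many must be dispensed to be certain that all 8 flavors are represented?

266

The hardest flavor to obtain is sour-cream: we could draw every other bag of chips first — 273 − 8 = 265 bags of chips — without a single sour-cream one.
The next draw must be sour-cream, so 265 + 1 = 266.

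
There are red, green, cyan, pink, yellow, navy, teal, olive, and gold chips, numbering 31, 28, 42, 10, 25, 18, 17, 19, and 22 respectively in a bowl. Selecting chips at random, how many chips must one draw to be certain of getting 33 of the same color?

In the worst case we take at most 32 of each color, but all 31 red, all 28 green, all 10 pink, all 25 yellow, all 18 navy, all 17 teal, all 19 olive, and all 22 gold (fewer than 32), giving 31 + 28 + 32 + 10 + 25 + 18 + 17 + 19 + 22 = 202.
One more chip then forces some color to 33, so 202 + 1 = 203.

203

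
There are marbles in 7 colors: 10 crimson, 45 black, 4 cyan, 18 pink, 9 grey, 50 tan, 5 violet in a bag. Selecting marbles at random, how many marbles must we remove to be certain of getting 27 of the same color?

Treat the 7 colors as pigeonholes.
In the worst case we take at most 26 of each color, but all 10 crimson, all 4 cyan, all 18 pink, all 9 grey, and all 5 violet (fewer than 26), giving 10 + 26 + 4 + 18 + 9 + 26 + 5 = 98.
One more marble then forces some color to 27, so 98 + 1 = 99.

99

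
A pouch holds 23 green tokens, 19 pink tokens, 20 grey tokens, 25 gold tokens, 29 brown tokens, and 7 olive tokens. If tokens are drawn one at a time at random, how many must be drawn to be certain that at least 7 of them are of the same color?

Treat the 6 colors as pigeonholes.
The worst case takes 6 tokens of each color without reaching 7 of any: 6 × 6 = 36.
The next token must bring some color to 7, so 36 + 1 = 37.

37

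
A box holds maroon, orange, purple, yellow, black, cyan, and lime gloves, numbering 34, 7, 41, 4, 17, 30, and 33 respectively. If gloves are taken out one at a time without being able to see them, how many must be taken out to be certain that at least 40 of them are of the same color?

Treat the 7 colors as pigeonholes.
In the worst case we take at most 39 of each color, but all 34 maroon, all 7 orange, all 4 yellow, all 17 black, all 30 cyan, and all 33 lime (fewer than 39), giving 34 + 7 + 39 + 4 + 17 + 30 + 33 = 164.
One more glove then forces some color to 40, so 164 + 1 = 165.

165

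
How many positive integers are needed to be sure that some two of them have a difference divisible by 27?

Use the pigeonhole principle on residue classes: two integers differ by a multiple of 27 exactly when they share a remainder mod 27.
There are 27 residue classes mod 27, so 27 integers can all lie in distinct classes.
One more integer must repeat a residue, giving a difference divisible by 27. So n = 27 + 1 = 28.

28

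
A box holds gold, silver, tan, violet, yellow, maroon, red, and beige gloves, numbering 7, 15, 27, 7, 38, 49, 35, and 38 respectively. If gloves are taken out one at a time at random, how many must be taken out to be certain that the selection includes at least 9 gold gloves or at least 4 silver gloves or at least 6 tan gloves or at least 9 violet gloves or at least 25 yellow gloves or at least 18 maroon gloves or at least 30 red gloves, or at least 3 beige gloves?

The worst case stops just short of every target: all 7 gold, 3 silver, 5 tan, all 7 violet, 24 yellow, 17 maroon, 29 red, 2 beige — 7 + 3 + 5 + 7 + 24 + 17 + 29 + 2 = 94 gloves.
One more glove must push some color to its target, so 94 + 1 = 95.

95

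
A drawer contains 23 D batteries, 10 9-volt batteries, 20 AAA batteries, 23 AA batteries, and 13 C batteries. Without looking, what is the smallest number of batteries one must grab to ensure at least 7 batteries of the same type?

The worst case takes 6 batteries of each type without reaching 7 of any: 5 × 6 = 30.
The next battery must bring some type to 7, so 30 + 1 = 31.

31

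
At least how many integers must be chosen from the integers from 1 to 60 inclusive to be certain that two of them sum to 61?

Partition {1, …, 60} into 30 pairs: {1,60}, {2,59}, …, {30,31}.
Choosing 30 integers — say the integers 1 through 30 — takes one from each pair and avoids the property.
Choosing 31 forces two into the same pair by pigeonhole, and those sum to 61. So 31.

31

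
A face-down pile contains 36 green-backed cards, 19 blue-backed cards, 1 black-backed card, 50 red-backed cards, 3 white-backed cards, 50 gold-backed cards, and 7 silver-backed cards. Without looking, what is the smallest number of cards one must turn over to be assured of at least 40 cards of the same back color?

In the worst case we take at most 39 of each back color, but all 36 green-backed, all 19 blue-backed, all 1 black-backed, all 3 white-backed, and all 7 silver-backed (fewer than 39), giving 36 + 19 + 1 + 39 + 3 + 39 + 7 = 144.
One more card then forces some back color to 40, so 144 + 1 = 145.

145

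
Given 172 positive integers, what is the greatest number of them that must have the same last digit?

18

There are 10 possible last digits, which serve as the pigeonholes.
If each of the 10 possible last digits held at most 17, the total would be at most 10 × 17 = 170 < 172, a contradiction.
So at least one holds ⌈172/10⌉ = 18.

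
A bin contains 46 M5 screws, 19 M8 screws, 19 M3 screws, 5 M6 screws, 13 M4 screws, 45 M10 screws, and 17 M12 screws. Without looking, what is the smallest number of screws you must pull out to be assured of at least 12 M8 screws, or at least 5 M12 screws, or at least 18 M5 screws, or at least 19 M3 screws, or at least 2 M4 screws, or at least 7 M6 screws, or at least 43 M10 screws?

The worst case stops just short of every target: 17 M5, 11 M8, 18 M3, all 5 M6, 1 M4, 42 M10, 4 M12 — 17 + 11 + 18 + 5 + 1 + 42 + 4 = 98 screws.
One more screw must push some size to its target, so 98 + 1 = 99.

99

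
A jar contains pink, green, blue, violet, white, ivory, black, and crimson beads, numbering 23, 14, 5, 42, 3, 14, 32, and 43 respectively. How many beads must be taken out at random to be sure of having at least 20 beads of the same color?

113

In the worst case we take at most 19 of each color, but all 14 green, all 5 blue, all 3 white, and all 14 ivory (fewer than 19), giving 19 + 14 + 5 + 19 + 3 + 14 + 19 + 19 = 112.
One more bead then forces some color to 20, so 112 + 1 = 113.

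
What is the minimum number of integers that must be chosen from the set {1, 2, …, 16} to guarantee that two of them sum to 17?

Partition {1, …, 16} into 8 pairs: {1,16}, {2,15}, …, {8,9}.
Choosing 8 integers — say the integers 1 through 8 — takes one from each pair and avoids the property.
Choosing 9 forces two into the same pair by pigeonhole, and those sum to 17. So 9.

9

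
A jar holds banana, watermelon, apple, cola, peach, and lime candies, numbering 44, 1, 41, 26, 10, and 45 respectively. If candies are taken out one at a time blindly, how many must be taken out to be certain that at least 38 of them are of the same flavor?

149

In the worst case we take at most 37 of each flavor, but all 1 watermelon, all 26 cola, and all 10 peach (fewer than 37), giving 37 + 1 + 37 + 26 + 10 + 37 = 148.
One more candy then forces some flavor to 38, so 148 + 1 = 149.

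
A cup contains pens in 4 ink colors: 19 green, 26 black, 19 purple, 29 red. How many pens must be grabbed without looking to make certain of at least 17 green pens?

91

To avoid green pens as long as possible, exhaust the other 3 ink colors first.
The worst case draws every non-green pen first: 26 + 19 + 29 = 74.
The next 17 draws are then forced to be green, giving 74 + 17 = 91.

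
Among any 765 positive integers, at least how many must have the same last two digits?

8

There are 100 possible two-digit endings, which serve as the pigeonholes.
If each of the 100 possible two-digit endings held at most 7, the total would be at most 100 × 7 = 700 < 765, a contradiction.
So at least one holds ⌈765/100⌉ = 8.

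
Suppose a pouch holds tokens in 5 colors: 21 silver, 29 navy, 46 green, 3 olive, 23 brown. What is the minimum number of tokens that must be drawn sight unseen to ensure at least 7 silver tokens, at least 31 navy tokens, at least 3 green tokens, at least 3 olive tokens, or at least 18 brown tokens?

The worst case stops just short of every target: 6 silver, all 29 navy, 2 green, 2 olive, 17 brown — 6 + 29 + 2 + 2 + 17 = 56 tokens.
One more token must push some color to its target, so 56 + 1 = 57.

57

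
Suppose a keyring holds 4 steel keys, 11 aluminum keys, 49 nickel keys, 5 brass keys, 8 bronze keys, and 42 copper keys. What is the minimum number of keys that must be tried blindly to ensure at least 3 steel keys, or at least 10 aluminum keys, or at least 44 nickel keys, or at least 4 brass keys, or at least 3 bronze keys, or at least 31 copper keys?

Each of the 6 types has its own threshold; avoid all of them simultaneously.
The worst case stops just short of every target: 2 steel, 9 aluminum, 43 nickel, 3 brass, 2 bronze, 30 copper — 2 + 9 + 43 + 3 + 2 + 30 = 89 keys.
One more key must push some type to its target, so 89 + 1 = 90.

90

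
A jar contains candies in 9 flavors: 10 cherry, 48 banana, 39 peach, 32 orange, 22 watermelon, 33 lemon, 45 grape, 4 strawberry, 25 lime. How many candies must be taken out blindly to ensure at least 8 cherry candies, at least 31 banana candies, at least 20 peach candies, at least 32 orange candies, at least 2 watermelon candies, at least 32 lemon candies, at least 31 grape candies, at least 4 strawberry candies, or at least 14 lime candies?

166

The worst case stops just short of every target: 7 cherry, 30 banana, 19 peach, 31 orange, 1 watermelon, 31 lemon, 30 grape, 3 strawberry, 13 lime — 7 + 30 + 19 + 31 + 1 + 31 + 30 + 3 + 13 = 165 candies.
One more candy must push some flavor to its target, so 165 + 1 = 166.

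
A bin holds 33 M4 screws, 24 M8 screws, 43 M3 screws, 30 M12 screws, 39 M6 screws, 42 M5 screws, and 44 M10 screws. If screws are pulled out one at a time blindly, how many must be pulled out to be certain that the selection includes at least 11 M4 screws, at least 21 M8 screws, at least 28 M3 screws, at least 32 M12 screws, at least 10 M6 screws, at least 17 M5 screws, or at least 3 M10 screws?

The worst case stops just short of every target: 10 M4, 20 M8, 27 M3, all 30 M12, 9 M6, 16 M5, 2 M10 — 10 + 20 + 27 + 30 + 9 + 16 + 2 = 114 screws.
One more screw must push some size to its target, so 114 + 1 = 115.

115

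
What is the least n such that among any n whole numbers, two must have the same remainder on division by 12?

13

Use the pigeonhole principle on residue classes: two integers differ by a multiple of 12 exactly when they share a remainder mod 12.
There are 12 residue classes mod 12, so 12 integers can all lie in distinct classes.
One more integer must repeat a residue, giving a difference divisible by 12. So n = 12 + 1 = 13.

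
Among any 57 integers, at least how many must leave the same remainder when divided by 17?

4

The 57 integers fall into 17 residue classes modulo 17.
If each of the 17 residue classes modulo 17 held at most 3, the total would be at most 17 × 3 = 51 < 57, a contradiction.
So at least one holds ⌈57/17⌉ = 4.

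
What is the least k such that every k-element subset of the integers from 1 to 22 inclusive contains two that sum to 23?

12

Partition {1, …, 22} into 11 pairs: {1,22}, {2,21}, …, {11,12}.
Choosing 11 integers — say the integers 1 through 11 — takes one from each pair and avoids the property.
Choosing 12 forces two into the same pair by pigeonhole, and those sum to 23. So 12.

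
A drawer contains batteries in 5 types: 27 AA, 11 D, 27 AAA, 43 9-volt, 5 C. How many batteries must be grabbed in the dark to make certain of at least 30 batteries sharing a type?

In the worst case we take at most 29 of each type, but all 27 AA, all 11 D, all 27 AAA, and all 5 C (fewer than 29), giving 27 + 11 + 27 + 29 + 5 = 99.
One more battery then forces some type to 30, so 99 + 1 = 100.

100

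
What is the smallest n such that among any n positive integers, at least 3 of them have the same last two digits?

There are 100 possible two-digit endings acting as pigeonholes.
With 100 × 2 = 200 positive integers we could place exactly 2 in each, with no class reaching 3.
One more forces some class to hold 3, so 200 + 1 = 201.

201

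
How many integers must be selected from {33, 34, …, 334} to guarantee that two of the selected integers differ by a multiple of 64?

65

Group the integers by remainder mod 64; there are 64 residue classes, each nonempty in this range.
Choosing one from each class (64 integers) avoids any shared remainder.
One more choice must repeat a class, so two differ by a multiple of 64. Hence 64 + 1 = 65.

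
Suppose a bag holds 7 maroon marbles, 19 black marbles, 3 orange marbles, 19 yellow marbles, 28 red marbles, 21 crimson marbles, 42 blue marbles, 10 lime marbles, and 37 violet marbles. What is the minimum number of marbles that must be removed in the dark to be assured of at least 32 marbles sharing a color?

In the worst case we take at most 31 of each color, but all 7 maroon, all 19 black, all 3 orange, all 19 yellow, all 28 red, all 21 crimson, and all 10 lime (fewer than 31), giving 7 + 19 + 3 + 19 + 28 + 21 + 31 + 10 + 31 = 169.
One more marble then forces some color to 32, so 169 + 1 = 170.

170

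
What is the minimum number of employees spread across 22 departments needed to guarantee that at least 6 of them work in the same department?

111

There are 22 departments acting as pigeonholes.
With 22 × 5 = 110 employees we could place exactly 5 in each, with no class reaching 6.
One more forces some class to hold 6, so 110 + 1 = 111.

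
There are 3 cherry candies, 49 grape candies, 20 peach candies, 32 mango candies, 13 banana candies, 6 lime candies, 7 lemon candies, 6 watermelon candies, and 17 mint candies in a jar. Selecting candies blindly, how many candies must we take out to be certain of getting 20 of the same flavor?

110

Treat the 9 flavors as pigeonholes.
In the worst case we take at most 19 of each flavor, but all 3 cherry, all 13 banana, all 6 lime, all 7 lemon, all 6 watermelon, and all 17 mint (fewer than 19), giving 3 + 19 + 19 + 19 + 13 + 6 + 7 + 6 + 17 = 109.
One more candy then forces some flavor to 20, so 109 + 1 = 110.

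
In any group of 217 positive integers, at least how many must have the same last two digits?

3

The 217 positive integers fall into 100 possible two-digit endings.
If each of the 100 possible two-digit endings held at most 2, the total would be at most 100 × 2 = 200 < 217, a contradiction.
So at least one holds ⌈217/100⌉ = 3.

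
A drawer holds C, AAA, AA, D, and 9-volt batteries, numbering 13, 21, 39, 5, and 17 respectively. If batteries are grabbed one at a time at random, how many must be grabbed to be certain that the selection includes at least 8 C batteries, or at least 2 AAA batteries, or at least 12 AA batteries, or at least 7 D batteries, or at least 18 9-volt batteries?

42

The worst case stops just short of every target: 7 C, 1 AAA, 11 AA, all 5 D, 17 9-volt — 7 + 1 + 11 + 5 + 17 = 41 batteries.
One more battery must push some type to its target, so 41 + 1 = 42.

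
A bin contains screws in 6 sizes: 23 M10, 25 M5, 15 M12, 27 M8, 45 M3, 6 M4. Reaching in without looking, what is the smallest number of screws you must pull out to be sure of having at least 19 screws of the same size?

94

In the worst case we take at most 18 of each size, but all 15 M12 and all 6 M4 (fewer than 18), giving 18 + 18 + 15 + 18 + 18 + 6 = 93.
One more screw then forces some size to 19, so 93 + 1 = 94.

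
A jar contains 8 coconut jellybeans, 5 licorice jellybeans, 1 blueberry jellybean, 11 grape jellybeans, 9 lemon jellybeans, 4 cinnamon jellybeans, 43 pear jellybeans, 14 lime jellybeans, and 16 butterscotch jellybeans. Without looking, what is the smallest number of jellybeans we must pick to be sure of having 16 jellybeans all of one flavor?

Treat the 9 flavors as pigeonholes.
In the worst case we take at most 15 of each flavor, but all 8 coconut, all 5 licorice, all 1 blueberry, all 11 grape, all 9 lemon, all 4 cinnamon, and all 14 lime (fewer than 15), giving 8 + 5 + 1 + 11 + 9 + 4 + 15 + 14 + 15 = 82.
One more jellybean then forces some flavor to 16, so 82 + 1 = 83.

83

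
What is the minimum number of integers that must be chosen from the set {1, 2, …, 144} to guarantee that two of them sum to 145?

73

Partition {1, …, 144} into 72 pairs: {1,144}, {2,143}, …, {72,73}.
Choosing 72 integers — say the integers 1 through 72 — takes one from each pair and avoids the property.
Choosing 73 forces two into the same pair by pigeonhole, and those sum to 145. So 73.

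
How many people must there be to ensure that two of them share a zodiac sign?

There are 12 zodiac signs acting as pigeonholes.
With 12 people we could place one in each, avoiding any repeat.
One more forces some class to hold 2, so 12 + 1 = 13.

13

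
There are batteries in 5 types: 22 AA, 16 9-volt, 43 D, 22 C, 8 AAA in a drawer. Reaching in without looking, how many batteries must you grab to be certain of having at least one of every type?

The hardest type to obtain is AAA: we could draw every other battery first — 111 − 8 = 103 batteries — without a single AAA one.
The next draw must be AAA, so 103 + 1 = 104.

104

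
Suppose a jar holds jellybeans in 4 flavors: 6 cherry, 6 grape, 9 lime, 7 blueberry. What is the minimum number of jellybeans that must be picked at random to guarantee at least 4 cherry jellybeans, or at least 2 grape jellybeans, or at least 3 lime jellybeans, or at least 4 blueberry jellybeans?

The worst case stops just short of every target: 3 cherry, 1 grape, 2 lime, 3 blueberry — 3 + 1 + 2 + 3 = 9 jellybeans.
One more jellybean must push some flavor to its target, so 9 + 1 = 10.

10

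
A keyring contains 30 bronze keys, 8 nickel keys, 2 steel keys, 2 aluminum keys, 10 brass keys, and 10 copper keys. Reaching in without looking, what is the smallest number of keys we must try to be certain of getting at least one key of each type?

61

The hardest type to obtain is steel: we could draw every other key first — 62 − 2 = 60 keys — without a single steel one.
The next draw must be steel, so 60 + 1 = 61.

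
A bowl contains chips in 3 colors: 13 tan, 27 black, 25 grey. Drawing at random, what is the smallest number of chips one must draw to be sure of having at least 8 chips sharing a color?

22

The worst case takes 7 chips of each color without reaching 8 of any: 3 × 7 = 21.
The next chip must bring some color to 8, so 21 + 1 = 22.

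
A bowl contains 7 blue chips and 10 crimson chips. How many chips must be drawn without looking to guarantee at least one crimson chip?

To avoid crimson chips as long as possible, exhaust the other 1 color first.
The worst case draws every non-crimson chip first: 7.
The next draw is then forced to be crimson, giving 7 + 1 = 8.

8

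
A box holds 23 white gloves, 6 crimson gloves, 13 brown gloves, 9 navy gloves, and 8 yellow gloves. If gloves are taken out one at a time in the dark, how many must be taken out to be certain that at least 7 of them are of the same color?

The worst case takes 6 gloves of each color without reaching 7 of any: 5 × 6 = 30.
The next glove must bring some color to 7, so 30 + 1 = 31.

31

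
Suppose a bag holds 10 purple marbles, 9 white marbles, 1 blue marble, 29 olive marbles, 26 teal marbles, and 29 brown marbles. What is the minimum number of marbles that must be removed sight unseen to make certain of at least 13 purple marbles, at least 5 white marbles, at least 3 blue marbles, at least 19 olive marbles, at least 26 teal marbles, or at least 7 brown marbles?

65

The worst case stops just short of every target: all 10 purple, 4 white, all 1 blue, 18 olive, 25 teal, 6 brown — 10 + 4 + 1 + 18 + 25 + 6 = 64 marbles.
One more marble must push some color to its target, so 64 + 1 = 65.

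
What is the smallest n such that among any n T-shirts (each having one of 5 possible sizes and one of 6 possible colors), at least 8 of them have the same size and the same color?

There are 5 × 6 = 30 (size, color) combinations acting as pigeonholes.
With 30 × 7 = 210 T-shirts we could place exactly 7 in each, with no (size, color) pair reaching 8.
One more forces some (size, color) pair to hold 8, so 210 + 1 = 211.

211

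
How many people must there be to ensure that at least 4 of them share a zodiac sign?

There are 12 zodiac signs acting as pigeonholes.
With 12 × 3 = 36 people we could place exactly 3 in each, with no class reaching 4.
One more forces some class to hold 4, so 36 + 1 = 37.

37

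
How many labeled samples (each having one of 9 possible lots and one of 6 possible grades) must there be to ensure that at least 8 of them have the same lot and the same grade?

There are 9 × 6 = 54 (lot, grade) combinations acting as pigeonholes.
With 54 × 7 = 378 labeled samples we could place exactly 7 in each, with no (lot, grade) pair reaching 8.
One more forces some (lot, grade) pair to hold 8, so 378 + 1 = 379.

379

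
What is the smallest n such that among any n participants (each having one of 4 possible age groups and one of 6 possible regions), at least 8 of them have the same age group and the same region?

169

There are 4 × 6 = 24 (age group, region) combinations acting as pigeonholes.
With 24 × 7 = 168 participants we could place exactly 7 in each, with no (age group, region) pair reaching 8.
One more forces some (age group, region) pair to hold 8, so 168 + 1 = 169.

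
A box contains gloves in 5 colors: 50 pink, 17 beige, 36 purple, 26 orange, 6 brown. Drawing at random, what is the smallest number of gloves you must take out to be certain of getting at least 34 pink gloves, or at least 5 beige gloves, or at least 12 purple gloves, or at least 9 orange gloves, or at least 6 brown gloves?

The worst case stops just short of every target: 33 pink, 4 beige, 11 purple, 8 orange, 5 brown — 33 + 4 + 11 + 8 + 5 = 61 gloves.
One more glove must push some color to its target, so 61 + 1 = 62.

62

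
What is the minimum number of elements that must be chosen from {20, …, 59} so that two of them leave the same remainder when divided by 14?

Use the pigeonhole principle on residue classes: group the integers by remainder mod 14; there are 14 residue classes, each nonempty in this range.
Choosing one from each class (14 integers) avoids any shared remainder.
One more choice must repeat a class, so two differ by a multiple of 14. Hence 14 + 1 = 15.

15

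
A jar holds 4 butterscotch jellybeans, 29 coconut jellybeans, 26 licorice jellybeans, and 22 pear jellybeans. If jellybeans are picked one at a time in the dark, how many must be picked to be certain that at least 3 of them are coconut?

The worst case draws every non-coconut jellybean first: 4 + 26 + 22 = 52.
The next 3 draws are then forced to be coconut, giving 52 + 3 = 55.

55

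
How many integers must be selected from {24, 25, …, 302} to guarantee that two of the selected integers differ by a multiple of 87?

88

Use the pigeonhole principle on residue classes: group the integers by remainder mod 87; there are 87 residue classes, each nonempty in this range.
Choosing one from each class (87 integers) avoids any shared remainder.
One more choice must repeat a class, so two differ by a multiple of 87. Hence 87 + 1 = 88.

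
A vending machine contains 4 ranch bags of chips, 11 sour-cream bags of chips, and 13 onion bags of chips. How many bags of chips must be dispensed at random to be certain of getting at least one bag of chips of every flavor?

The hardest flavor to obtain is ranch: we could draw every other bag of chips first — 28 − 4 = 24 bags of chips — without a single ranch one.
The next draw must be ranch, so 24 + 1 = 25.

25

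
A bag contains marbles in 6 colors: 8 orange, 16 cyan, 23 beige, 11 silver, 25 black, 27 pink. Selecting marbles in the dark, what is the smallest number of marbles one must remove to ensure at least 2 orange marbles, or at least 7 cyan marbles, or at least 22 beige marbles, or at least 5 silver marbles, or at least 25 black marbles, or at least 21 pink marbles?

The worst case stops just short of every target: 1 orange, 6 cyan, 21 beige, 4 silver, 24 black, 20 pink — 1 + 6 + 21 + 4 + 24 + 20 = 76 marbles.
One more marble must push some color to its target, so 76 + 1 = 77.

77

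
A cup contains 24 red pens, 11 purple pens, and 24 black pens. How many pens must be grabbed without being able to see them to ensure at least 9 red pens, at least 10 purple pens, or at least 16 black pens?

33

The worst case stops just short of every target: 8 red, 9 purple, 15 black — 8 + 9 + 15 = 32 pens.
One more pen must push some ink color to its target, so 32 + 1 = 33.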